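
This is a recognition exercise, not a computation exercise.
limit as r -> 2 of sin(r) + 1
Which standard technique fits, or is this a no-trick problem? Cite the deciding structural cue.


Best approach: no special technique — no zero denominators, no indeterminate clash at 2 — substitute and read off the value.


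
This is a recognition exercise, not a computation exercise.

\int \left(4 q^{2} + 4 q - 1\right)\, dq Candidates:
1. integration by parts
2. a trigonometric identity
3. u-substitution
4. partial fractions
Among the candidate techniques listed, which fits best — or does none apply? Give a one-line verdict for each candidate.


Method: no special technique — every term is a constant multiple of a power of q; term-wise power-rule integration needs no preliminary transformation.
- integration by parts — parts would only shuffle a directly integrable integrand.
- a trigonometric identity: there is no trigonometric structure at all — the integrand carries no sine or cosine to rewrite.
- u-substitution: any workable substitution here is cosmetic — the integrand is already in directly integrable form.
- partial fractions: there is no rational-function structure to decompose.


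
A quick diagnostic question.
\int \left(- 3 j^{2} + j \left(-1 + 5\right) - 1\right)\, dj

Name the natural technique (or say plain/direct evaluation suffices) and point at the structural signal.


Diagnosis: no special technique — scan for structure and find none: constant multiples of powers of j, integrate directly.


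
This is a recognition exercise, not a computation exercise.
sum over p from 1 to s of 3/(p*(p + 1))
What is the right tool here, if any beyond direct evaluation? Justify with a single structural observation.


Verdict: telescoping — the summand 3/(p*(p + 1)) decomposes into fractions whose poles differ by an integer shift — the series collapses.


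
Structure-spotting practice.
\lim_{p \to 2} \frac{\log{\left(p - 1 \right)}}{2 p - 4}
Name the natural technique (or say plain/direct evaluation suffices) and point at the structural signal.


Technique: l'Hôpital's rule (0/0) — substituting 2 gives 0 over 0; differentiate top and bottom once and re-evaluate. Known elementary limits would finish this too — the rule just bypasses the case analysis.


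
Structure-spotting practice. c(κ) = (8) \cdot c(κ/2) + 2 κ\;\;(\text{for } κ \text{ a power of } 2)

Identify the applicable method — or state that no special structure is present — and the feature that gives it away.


Method: the master substitution — treat m = log base 2 of κ as the new clock: one recursion step advances m by one while κ scales by 2.


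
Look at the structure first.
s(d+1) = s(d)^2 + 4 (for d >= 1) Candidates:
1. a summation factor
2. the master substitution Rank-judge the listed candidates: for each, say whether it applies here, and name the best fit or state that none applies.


Verdict: no special technique — once the recursion is nonlinear, characteristic roots, master substitutions, and summation factors are all off the table.
- a summation factor: no summation factor applies — the rule is not linear in the sequence values.
- the master substitution: the recursion steps by a constant offset, so exponential reindexing is pointless.


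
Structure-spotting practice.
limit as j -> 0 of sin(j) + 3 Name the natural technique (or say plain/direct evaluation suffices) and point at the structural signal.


Diagnosis: no special technique — the function is continuous at 0; evaluation is itself the limit, no machinery required.


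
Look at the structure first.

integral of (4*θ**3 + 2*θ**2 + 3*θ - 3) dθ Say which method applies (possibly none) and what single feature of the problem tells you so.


Technique: no special technique — the integrand is a sum of constant multiples of powers of θ — integrate term by term.


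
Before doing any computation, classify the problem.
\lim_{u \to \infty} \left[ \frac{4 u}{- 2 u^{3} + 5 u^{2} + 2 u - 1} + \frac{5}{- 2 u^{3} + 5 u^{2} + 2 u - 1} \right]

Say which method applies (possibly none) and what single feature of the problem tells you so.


Verdict: dominant-term comparison — growth-rate triage: the leading powers of u decide the limit, everything else is noise. Viewed as a single quotient this is an ∞/∞ form — an at-infinity application of l'Hôpital's rule would also resolve it; comparing leading growth reads the answer without differentiating.


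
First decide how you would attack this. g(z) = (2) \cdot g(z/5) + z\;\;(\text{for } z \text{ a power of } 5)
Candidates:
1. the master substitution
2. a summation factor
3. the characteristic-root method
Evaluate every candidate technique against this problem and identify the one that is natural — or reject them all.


Best approach: the master substitution — the argument shrinks by the factor 5, so measure the index on a logarithmic scale and the recursion becomes a shift.
- the master substitution: yes — fits the structure here.
- a summation factor — a divided-index call is outside the fixed-shift first-order family a summation factor normalizes.
- the characteristic-root method — a divided-index call is not the fixed-shift linear shape that characteristic roots solve.


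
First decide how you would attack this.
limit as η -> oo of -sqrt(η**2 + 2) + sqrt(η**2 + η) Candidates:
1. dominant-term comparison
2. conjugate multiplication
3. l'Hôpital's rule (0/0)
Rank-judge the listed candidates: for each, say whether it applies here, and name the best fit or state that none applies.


Method: conjugate multiplication — neither sqrt(η**2 + η) nor sqrt(η**2 + 2) converges alone, so rewrite their difference as a conjugate-rationalized quotient first.
- dominant-term comparison: leading-power comparison does not apply to this form.
- conjugate multiplication: a fit — the right tool for this form.
- l'Hôpital's rule (0/0): no quotient structure at all: the clash is ∞ minus ∞, which rationalizing converts into a tractable ratio.


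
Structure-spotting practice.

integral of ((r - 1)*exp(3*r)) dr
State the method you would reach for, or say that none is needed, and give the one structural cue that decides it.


Verdict: integration by parts — r - 1 dies after finitely many derivatives while exp(3*r) cycles under integration — the tabular/parts setup.


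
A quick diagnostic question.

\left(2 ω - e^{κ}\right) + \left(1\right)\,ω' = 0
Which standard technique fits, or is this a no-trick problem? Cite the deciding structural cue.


Method: a linear integrating factor — first power of ω, nonzero forcing: the integrating-factor recipe applies verbatim with p = 2.


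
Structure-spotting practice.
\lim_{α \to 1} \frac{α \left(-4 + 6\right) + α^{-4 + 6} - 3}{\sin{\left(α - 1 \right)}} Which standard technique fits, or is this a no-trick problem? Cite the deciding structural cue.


Best approach: l'Hôpital's rule (0/0) — plug in 1: top and bottom both hit zero, so differentiate each and retry. The standard small-argument limits would also carry it; the rule is the systematic route.


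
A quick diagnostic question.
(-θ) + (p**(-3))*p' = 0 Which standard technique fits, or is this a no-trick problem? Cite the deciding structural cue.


Diagnosis: separation of variables — separating collects all p-dependence with the derivative and leaves all θ-dependence opposite: variables separate. The cross-partial test also passes here (vacuously, each side single-variable); the potential-function route would work, separation is simply more immediate.


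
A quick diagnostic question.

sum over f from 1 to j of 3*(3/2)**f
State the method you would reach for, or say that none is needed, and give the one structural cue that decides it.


Diagnosis: the geometric series formula — term-over-term division gives 3/2 every time — index-free ratio, geometric sum formula applies.


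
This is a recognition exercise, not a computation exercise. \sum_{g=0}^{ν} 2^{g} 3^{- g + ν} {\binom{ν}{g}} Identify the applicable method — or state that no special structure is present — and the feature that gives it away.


Technique: the binomial theorem — {\binom{ν}{g}} weighting matched powers of 2 and 3 is the expanded form of (2 + 3)^ν — fold it back up.


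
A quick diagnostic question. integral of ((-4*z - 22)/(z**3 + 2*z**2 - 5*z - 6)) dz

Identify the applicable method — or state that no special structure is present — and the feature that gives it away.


Best approach: partial fractions — the denominator z**3 + 2*z**2 - 5*z - 6 factors, so the quotient decomposes into elementary partial fractions term by term.


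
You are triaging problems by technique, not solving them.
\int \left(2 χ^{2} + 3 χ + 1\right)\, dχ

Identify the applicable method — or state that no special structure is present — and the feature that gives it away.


Method: no special technique — scan for structure and find none: constant multiples of powers of χ, integrate directly.


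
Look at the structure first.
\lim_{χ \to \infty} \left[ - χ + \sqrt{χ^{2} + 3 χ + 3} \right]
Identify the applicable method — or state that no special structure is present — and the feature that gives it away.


Technique: conjugate multiplication — infinity minus infinity with a radical in play — multiply by the conjugate so the divergences of \sqrt{χ^{2} + 3 χ + 3} and χ annihilate.


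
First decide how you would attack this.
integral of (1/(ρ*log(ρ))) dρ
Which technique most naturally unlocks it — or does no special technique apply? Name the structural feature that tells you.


Best approach: u-substitution — read it as f(log(ρ)) times a constant multiple of d(log(ρ)): one substitution, u = log(ρ), finishes it.


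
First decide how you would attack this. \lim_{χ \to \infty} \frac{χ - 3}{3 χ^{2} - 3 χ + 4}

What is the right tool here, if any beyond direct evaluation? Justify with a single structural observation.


Verdict: dominant-term comparison — divide by the highest power of χ present: lower-order terms vanish and the dominant ratio remains. l'Hôpital's at-infinity variant applies to the expression viewed as a single quotient; the leading-term comparison is the direct route.


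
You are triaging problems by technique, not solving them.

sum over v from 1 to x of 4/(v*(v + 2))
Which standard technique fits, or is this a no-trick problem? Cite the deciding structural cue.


Verdict: telescoping — 4/(v*(v + 2)) decomposes into shift-paired simple fractions; the series telescopes to finitely many boundary pieces.


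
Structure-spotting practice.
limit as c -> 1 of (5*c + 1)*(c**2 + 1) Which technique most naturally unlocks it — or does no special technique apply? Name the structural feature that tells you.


Verdict: no special technique — no vanishing denominator and no indeterminate clash at the point — evaluation is immediate.


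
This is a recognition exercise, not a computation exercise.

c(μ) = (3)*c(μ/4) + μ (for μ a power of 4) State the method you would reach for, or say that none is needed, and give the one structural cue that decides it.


Technique: the master substitution — the argument shrinks by the factor 4, so measure the index on a logarithmic scale and the recursion becomes a shift.


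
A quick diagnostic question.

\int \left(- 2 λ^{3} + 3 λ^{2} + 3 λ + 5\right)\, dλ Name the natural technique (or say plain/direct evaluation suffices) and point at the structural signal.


Best approach: no special technique — every term is a constant multiple of a power of λ; term-wise power-rule integration needs no preliminary transformation.


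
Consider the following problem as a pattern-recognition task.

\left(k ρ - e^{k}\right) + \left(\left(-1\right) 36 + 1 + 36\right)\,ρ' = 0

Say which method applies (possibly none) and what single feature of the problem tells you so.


Method: a linear integrating factor — first power of ρ, nonzero forcing: the integrating-factor recipe applies verbatim with p = k.


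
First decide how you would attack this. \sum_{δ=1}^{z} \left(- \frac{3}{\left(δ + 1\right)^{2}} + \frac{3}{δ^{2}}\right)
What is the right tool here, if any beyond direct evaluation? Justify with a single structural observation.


Best approach: telescoping — each term adds \frac{3}{δ^{2}} and subtracts the same expression advanced one index; that subtracted piece cancels against the next term's added copy — only the boundary terms survive.


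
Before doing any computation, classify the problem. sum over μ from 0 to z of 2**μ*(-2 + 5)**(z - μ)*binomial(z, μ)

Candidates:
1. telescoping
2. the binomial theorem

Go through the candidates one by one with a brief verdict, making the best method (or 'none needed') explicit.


Verdict: the binomial theorem — binomial coefficients against complementary powers of 2 and (-2 + 5): recognize the binomial expansion and resum.
- telescoping: computed from the summand as displayed, the partial sums build up without the pairwise collapse telescoping exploits.
- the binomial theorem — a fit — the right tool for this form.


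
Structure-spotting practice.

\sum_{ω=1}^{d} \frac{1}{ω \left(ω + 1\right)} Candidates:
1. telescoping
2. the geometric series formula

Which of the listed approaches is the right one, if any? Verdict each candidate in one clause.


Technique: telescoping — \frac{1}{ω \left(ω + 1\right)} hides a difference of shifted reciprocals — decompose it and the middle of the sum vanishes.
- telescoping — applicable, and directly so.
- the geometric series formula — consecutive terms are not related by a fixed multiplier.


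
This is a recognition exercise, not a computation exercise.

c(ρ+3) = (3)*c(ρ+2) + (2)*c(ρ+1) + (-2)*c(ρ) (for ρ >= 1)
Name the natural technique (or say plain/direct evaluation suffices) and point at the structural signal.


Verdict: the characteristic-root method — the recurrence is linear and homogeneous with constant coefficients, so the ansatz r^ρ turns it into a polynomial equation for r.


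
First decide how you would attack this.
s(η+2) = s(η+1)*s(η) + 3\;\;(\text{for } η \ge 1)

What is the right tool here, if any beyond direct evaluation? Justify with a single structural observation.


Technique: no special technique — the update rule curves (it is not linear in the unknown sequence), so no superposition-based closed form attaches — iterate or study it directly.


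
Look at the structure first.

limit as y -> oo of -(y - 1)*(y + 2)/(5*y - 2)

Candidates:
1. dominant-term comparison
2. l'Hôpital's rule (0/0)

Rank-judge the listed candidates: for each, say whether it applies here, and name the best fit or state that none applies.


Best approach: dominant-term comparison — as y grows, only the highest-degree terms matter — compare leading terms and read the limit off.
- dominant-term comparison: applicable, and directly so.
- l'Hôpital's rule (0/0) — no 0/0 form appears: written as one quotient, top and bottom both grow without bound, and the ratio is decided by their leading terms.


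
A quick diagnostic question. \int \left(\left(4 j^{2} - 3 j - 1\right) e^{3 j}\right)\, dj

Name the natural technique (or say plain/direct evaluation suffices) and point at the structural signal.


Verdict: integration by parts — differentiate 4 j^{2} - 3 j - 1, integrate e^{3 j}: each pass lowers the polynomial degree, so parts terminates.


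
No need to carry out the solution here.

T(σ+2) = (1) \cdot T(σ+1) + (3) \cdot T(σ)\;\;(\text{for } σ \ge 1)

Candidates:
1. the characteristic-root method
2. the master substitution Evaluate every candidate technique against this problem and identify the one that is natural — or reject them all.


Method: the characteristic-root method — this is the constant-coefficient homogeneous case — the whole solution in σ reduces to a polynomial's roots.
- the characteristic-root method: a fit — the right tool for this form.
- the master substitution: the recursion steps by a constant offset, so exponential reindexing is pointless.


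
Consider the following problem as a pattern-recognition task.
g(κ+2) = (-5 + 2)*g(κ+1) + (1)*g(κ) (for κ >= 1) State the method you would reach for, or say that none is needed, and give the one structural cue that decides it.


Technique: the characteristic-root method — constant coefficients and linearity mean the ansatz r^κ reduces it to solving the characteristic polynomial.


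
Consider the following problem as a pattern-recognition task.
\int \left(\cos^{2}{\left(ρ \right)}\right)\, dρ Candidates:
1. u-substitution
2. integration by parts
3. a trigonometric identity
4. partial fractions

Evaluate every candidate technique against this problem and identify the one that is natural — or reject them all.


Technique: a trigonometric identity — apply power reduction to \cos^{2}{\left(ρ \right)}; each application halves the trigonometric degree.
- u-substitution — no subexpression of the integrand pairs with its own derivative as a factor — individual terms may offer their own substitutions, but any change of variable covering the whole integral would have to be constructed from outside the expression.
- integration by parts: not the natural route: no polynomial-kernel product appears — a recursive parts reduction of the trigonometric product exists, but the identity rewrite is direct.
- a trigonometric identity — yes — fits the structure here.
- partial fractions — the expression is not a ratio of polynomials that decomposes further.


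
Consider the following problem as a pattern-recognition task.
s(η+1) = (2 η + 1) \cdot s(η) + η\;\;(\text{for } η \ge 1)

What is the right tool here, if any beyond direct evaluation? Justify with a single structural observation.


Best approach: a summation factor — an index-dependent multiplier 2 η + 1 rules out characteristic roots; a summation factor converts it to a pure difference.


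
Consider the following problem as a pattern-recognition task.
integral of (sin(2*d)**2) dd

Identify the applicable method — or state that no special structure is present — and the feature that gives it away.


Diagnosis: a trigonometric identity — sin(2*d)**2 carries an even exponent — trade it for double-angle cosines before integrating.


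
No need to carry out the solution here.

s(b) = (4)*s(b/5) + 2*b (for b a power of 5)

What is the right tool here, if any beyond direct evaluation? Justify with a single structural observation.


Best approach: the master substitution — treat m = log base 5 of b as the new clock: one recursion step advances m by one while b scales by 5.


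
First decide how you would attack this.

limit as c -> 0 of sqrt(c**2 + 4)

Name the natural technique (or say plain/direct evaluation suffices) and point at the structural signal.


Technique: no special technique — no denominator vanishes and nothing blows up at 0: direct substitution is the whole computation.


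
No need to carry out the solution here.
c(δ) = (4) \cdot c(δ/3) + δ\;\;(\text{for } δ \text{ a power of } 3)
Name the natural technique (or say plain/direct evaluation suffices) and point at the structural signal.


Technique: the master substitution — the argument contracts 3-fold per step: reindex δ exponentially and solve the linear recurrence in the new index.


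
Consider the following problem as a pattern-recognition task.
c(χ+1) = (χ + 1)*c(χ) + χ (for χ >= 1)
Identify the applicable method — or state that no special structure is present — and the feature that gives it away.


Verdict: a summation factor — first-order linear but the coefficient χ + 1 moves with the index — divide by the cumulative product and telescope.


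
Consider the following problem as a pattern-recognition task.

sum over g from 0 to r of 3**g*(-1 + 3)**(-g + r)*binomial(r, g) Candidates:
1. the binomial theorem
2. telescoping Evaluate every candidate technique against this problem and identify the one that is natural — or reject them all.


Best approach: the binomial theorem — the summand is term g of a binomial expansion in 3 and (-1 + 3); the whole sum is a single power.
- the binomial theorem — a fit — the right tool for this form.
- telescoping — in the displayed form, no term reappears at a neighboring index to cancel against.


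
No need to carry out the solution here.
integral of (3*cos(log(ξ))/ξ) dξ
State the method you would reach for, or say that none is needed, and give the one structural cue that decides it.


Technique: u-substitution — structure check: outer function, inner expression log(ξ), inner derivative as a factor — the classic u = log(ξ) pattern.


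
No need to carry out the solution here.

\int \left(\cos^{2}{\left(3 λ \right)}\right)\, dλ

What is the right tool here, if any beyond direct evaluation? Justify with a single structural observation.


Technique: a trigonometric identity — the even trigonometric power \cos^{2}{\left(3 λ \right)} reduces by a double-angle identity before any integration is attempted.


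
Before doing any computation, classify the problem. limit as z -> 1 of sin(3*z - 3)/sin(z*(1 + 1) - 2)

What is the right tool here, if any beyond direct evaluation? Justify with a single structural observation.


Verdict: l'Hôpital's rule (0/0) — the 0/0 form at 1 is the signature situation for l'Hôpital's rule. Expanding numerator and denominator to first order gives the same value — the rule automates exactly that.


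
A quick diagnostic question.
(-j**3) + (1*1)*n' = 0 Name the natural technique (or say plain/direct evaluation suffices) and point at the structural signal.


Method: no special technique — the slope is a function of j alone, so integrate both sides directly.


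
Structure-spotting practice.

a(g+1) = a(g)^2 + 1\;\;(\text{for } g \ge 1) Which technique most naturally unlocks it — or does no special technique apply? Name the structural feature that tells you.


Verdict: no special technique — the new term depends nonlinearly on the old ones, which disqualifies every superposition-based technique.


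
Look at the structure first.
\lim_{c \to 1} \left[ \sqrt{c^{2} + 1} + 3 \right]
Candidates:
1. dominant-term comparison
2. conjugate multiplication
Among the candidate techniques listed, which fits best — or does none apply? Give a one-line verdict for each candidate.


Verdict: no special technique — the expression is continuous at 1 — substitute and evaluate; no indeterminate form appears.
- dominant-term comparison — leading-power comparison does not apply to this form.
- conjugate multiplication — there are no radicals in tension whose conjugate would simplify matters.


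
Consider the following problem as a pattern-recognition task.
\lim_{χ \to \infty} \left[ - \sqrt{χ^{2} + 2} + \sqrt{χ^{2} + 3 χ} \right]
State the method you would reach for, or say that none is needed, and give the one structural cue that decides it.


Method: conjugate multiplication — turning the difference into a conjugate-rationalized ratio makes the limit readable.


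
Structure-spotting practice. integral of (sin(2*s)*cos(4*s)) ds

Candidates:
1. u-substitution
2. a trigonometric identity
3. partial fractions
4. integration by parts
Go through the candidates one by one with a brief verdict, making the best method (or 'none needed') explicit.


Diagnosis: a trigonometric identity — sin(2*s)*cos(4*s) mixes two frequencies; the product-to-sum identity splits it into single-frequency sinusoids.
- u-substitution: no subexpression of the integrand serves as a whole-integral substitution inner — individual terms may offer their own, but none carries its derivative as a factor of the full integrand; a working change of variable would have to be constructed from outside the expression.
- a trigonometric identity — applicable, and directly so.
- partial fractions — the expression is not a ratio of polynomials that decomposes further.
- integration by parts: not the fit here: there is no polynomial factor to ladder down — parts can still close the trigonometric product by recursion, though the identity rewrite is the direct route.


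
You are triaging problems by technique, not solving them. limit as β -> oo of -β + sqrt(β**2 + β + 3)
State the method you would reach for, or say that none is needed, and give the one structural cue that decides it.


Diagnosis: conjugate multiplication — divergence minus divergence hides a finite answer — expose it by pairing sqrt(β**2 + β + 3) - β with its conjugate.


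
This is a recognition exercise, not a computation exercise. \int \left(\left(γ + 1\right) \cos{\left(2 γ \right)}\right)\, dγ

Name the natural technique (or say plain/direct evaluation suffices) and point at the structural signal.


Best approach: integration by parts — a polynomial γ + 1 against the kernel \cos{\left(2 γ \right)} is the signature bounded-ladder case for integration by parts.


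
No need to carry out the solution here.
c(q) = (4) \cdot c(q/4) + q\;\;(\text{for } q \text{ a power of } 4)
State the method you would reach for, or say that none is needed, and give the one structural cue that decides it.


Technique: the master substitution — the argument contracts 4-fold per step: reindex q exponentially and solve the linear recurrence in the new index.


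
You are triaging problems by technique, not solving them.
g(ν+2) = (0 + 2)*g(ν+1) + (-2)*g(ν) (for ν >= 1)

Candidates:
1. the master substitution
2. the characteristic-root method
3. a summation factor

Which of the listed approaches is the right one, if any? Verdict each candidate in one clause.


Method: the characteristic-root method — no index-dependence in the weights and nothing inhomogeneous: classic characteristic-equation setup.
- the master substitution: the recursive argument is a shift of the index, not a fixed fraction of it.
- the characteristic-root method: yes — fits the structure here.
- a summation factor: a summation factor telescopes one-step recursions; this one carries higher-order memory.


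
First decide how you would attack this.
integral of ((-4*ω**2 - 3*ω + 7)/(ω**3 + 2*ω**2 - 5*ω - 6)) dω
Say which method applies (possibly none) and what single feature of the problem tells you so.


Best approach: partial fractions — the integrand is a proper rational function and its denominator ω**3 + 2*ω**2 - 5*ω - 6 factors into distinct pieces, so it splits into simple fractions.


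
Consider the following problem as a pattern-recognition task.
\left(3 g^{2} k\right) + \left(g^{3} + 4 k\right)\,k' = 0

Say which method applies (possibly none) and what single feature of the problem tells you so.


Method: the exact-equation method — the mixed-partials test passes for 3 g^{2} k and g^{3} + 4 k, so a potential function exists as presented.


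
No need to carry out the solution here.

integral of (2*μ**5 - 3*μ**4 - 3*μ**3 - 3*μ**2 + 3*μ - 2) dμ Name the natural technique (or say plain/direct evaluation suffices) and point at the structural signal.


Verdict: no special technique — a term-by-term power-rule job in μ; no substitution or rearrangement earns its keep here.


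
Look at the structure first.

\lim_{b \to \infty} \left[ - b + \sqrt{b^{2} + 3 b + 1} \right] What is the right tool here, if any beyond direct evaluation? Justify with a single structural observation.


Technique: conjugate multiplication — both pieces blow up but their difference is finite; the conjugate trick rationalizes \sqrt{b^{2} + 3 b + 1} - b.


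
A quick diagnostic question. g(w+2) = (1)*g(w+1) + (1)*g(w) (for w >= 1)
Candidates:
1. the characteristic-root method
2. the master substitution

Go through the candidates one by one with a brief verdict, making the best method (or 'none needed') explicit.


Diagnosis: the characteristic-root method — fixed numeric weights on consecutive terms and no forcing term added: the root method in its home territory.
- the characteristic-root method — applies; the problem has the shape this method handles.
- the master substitution — the recursive argument is a shift of the index, not a fixed fraction of it.


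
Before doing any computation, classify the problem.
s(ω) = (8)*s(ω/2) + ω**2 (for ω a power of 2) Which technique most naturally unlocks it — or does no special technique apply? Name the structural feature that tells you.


Best approach: the master substitution — the call at ω/2 makes this multiplicative recursion; the master-style substitution converts it to additive.


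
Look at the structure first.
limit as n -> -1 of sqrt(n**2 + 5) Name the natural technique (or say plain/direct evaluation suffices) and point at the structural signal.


Best approach: no special technique — no vanishing denominator and no indeterminate clash at the point — evaluation is immediate.


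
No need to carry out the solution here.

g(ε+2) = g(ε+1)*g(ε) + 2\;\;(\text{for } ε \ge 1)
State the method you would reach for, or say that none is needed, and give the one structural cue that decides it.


Verdict: no special technique — a nonlinear dependence on earlier terms breaks linearity, and with it every superposition-based closed form.


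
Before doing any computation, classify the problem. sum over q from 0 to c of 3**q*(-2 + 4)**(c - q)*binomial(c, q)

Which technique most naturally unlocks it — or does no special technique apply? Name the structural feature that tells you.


Diagnosis: the binomial theorem — the summand is term q of a binomial expansion in 3 and (-2 + 4); the whole sum is a single power.


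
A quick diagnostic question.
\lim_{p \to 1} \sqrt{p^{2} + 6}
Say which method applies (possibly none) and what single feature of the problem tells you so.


Best approach: no special technique — no vanishing denominator and no indeterminate clash at the point — evaluation is immediate.


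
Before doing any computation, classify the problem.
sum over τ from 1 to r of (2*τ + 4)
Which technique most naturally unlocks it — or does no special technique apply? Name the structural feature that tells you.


Best approach: no special technique — with only polynomial terms in τ present, the classical sum-of-powers identities are all you need.


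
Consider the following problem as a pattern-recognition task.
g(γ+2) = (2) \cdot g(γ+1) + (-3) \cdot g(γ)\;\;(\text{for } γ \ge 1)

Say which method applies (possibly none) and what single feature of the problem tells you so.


Diagnosis: the characteristic-root method — the recurrence is linear and homogeneous with constant coefficients, so the ansatz r^γ turns it into a polynomial equation for r.


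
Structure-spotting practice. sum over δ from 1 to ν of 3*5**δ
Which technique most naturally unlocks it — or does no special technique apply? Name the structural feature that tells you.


Method: the geometric series formula — check a ratio of consecutive terms: it is 5, independent of the index, so the geometric formula closes the sum.


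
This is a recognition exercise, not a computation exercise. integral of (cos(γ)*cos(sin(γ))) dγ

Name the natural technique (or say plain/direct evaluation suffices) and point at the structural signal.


Diagnosis: u-substitution — everything non-trivial happens through the inner expression sin(γ), and its derivative accounts for the remaining factor up to a constant, so set u = sin(γ).


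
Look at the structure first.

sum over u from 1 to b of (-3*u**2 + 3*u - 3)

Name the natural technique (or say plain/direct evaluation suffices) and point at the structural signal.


Verdict: no special technique — the summand is a plain polynomial in u (expanding first if it arrives factored); standard power-sum formulas evaluate it term by term.


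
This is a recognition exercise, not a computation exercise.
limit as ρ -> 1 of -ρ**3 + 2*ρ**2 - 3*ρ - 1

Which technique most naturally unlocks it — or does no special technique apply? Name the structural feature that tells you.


Verdict: no special technique — the expression is continuous at the evaluation point — substitute directly; no indeterminate form appears.


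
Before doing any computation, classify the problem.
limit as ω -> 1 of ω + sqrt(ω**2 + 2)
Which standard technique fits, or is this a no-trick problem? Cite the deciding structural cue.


Diagnosis: no special technique — the function is continuous at 1; evaluation is itself the limit, no machinery required.


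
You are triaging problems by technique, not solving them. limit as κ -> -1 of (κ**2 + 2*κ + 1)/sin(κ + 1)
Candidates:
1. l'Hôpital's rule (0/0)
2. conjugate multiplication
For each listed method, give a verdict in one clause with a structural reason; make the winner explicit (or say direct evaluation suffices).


Technique: l'Hôpital's rule (0/0) — plug in -1: top and bottom both hit zero, so differentiate each and retry. One could equally expand both pieces locally and compare leading terms; the rule does that in one stroke.
- l'Hôpital's rule (0/0) — applies; the problem has the shape this method handles.
- conjugate multiplication — multiplying by a conjugate would not remove any indeterminacy here.


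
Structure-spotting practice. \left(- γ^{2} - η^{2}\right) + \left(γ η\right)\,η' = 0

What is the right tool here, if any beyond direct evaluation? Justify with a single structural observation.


Diagnosis: the homogeneous substitution — scaling γ and η together leaves the slope fixed — it depends only on η/γ, so substitute the ratio. Rearranged, this also fits the Bernoulli template directly; the homogeneous substitution reads the structure without the rearrangement.


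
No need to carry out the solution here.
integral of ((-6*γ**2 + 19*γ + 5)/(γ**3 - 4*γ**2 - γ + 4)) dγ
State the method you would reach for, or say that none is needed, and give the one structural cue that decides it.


Diagnosis: partial fractions — rational integrand, reducible denominator γ**3 - 4*γ**2 - γ + 4: decompose first, integrate second.


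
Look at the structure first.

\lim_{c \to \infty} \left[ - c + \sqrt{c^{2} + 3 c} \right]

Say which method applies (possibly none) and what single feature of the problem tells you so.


Technique: conjugate multiplication — turning the difference into a conjugate-rationalized ratio makes the limit readable.


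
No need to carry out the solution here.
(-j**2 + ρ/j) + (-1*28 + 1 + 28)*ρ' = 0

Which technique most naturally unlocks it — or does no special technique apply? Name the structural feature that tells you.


Method: a linear integrating factor — the unknown enters only to the first power against a nonzero forcing term — the integrating-factor template applies directly.


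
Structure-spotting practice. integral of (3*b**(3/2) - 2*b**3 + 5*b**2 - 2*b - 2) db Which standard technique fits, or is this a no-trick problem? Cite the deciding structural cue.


Verdict: no special technique — a term-by-term power-rule job in b; no substitution or rearrangement earns its keep here.


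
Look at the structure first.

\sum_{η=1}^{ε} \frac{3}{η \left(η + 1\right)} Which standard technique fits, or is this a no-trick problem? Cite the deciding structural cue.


Verdict: telescoping — after splitting \frac{3}{η \left(η + 1\right)} into partial fractions, the pieces are shifted copies of one function and cancel telescopically.


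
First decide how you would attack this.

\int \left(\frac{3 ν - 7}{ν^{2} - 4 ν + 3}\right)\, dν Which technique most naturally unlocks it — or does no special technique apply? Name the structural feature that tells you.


Technique: partial fractions — rational integrand, reducible denominator ν^{2} - 4 ν + 3: decompose first, integrate second.


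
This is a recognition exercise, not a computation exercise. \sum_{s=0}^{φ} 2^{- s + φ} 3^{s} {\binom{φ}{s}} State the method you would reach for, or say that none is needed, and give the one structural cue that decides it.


Verdict: the binomial theorem — binomial coefficients against complementary powers of 3 and 2: recognize the binomial expansion and resum.


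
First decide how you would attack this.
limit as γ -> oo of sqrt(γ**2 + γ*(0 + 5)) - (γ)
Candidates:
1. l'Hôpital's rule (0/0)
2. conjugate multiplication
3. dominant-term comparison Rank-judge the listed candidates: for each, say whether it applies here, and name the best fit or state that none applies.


Method: conjugate multiplication — two divergent pieces with a minus sign between them and a radical in the mix: rationalize sqrt(γ**2 + γ*(0 + 5)) - γ before any limit law applies.
- l'Hôpital's rule (0/0): the expression is a difference driving to ∞ − ∞, not a 0/0 quotient — there is no ratio for the rule to differentiate.
- conjugate multiplication: yes — fits the structure here.
- dominant-term comparison — no dominant power emerges to decide the limit by degree comparison.


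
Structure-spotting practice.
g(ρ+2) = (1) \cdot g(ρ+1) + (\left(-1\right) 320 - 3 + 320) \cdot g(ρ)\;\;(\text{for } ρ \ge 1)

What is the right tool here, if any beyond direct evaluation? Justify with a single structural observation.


Best approach: the characteristic-root method — the recurrence treats every index alike (constant coefficients, no forcing) — precisely the regime where r^ρ trials close it.


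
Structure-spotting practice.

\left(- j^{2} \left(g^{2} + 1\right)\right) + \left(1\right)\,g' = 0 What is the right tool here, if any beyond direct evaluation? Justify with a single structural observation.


Technique: separation of variables — one side of the product carries the independent variable, the other the unknown — the textbook separation shape.


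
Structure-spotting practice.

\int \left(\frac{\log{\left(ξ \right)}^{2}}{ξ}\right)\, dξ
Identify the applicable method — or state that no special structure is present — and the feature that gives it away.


Technique: u-substitution — read it as f(\log{\left(ξ \right)}) times a constant multiple of d(\log{\left(ξ \right)}): one substitution, u = \log{\left(ξ \right)}, finishes it.


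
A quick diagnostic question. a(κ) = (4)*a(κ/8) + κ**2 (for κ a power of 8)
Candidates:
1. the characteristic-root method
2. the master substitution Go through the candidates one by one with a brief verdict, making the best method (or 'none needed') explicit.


Verdict: the master substitution — the argument κ/8 divides the index by 8; the standard κ = 8^m substitution converts it to a constant-shift recurrence.
- the characteristic-root method: a divided-index call is not the fixed-shift linear shape that characteristic roots solve.
- the master substitution — applies; the problem has the shape this method handles.


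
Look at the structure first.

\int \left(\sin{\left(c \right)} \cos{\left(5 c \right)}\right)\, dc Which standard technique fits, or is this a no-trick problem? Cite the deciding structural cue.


Best approach: a trigonometric identity — mixed-frequency products such as \sin{\left(c \right)} \cos{\left(5 c \right)} are designed for the product-to-sum formula.


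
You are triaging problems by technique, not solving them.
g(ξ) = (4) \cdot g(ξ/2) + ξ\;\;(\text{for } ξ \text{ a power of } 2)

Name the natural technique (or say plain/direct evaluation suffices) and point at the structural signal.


Best approach: the master substitution — the argument contracts 2-fold per step: reindex ξ exponentially and solve the linear recurrence in the new index.


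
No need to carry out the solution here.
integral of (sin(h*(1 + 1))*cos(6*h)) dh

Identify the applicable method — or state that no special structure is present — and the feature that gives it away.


Method: a trigonometric identity — distinct frequencies under one product (sin(h*(1 + 1))*cos(6*h)): the product-to-sum identity is the systematic route to an integrable form.
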